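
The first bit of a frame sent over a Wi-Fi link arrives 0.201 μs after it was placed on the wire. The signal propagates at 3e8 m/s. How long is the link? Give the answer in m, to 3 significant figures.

60.3 m

d = s × t_prop = 300000000 × 2.01e-07 = 60.3 m.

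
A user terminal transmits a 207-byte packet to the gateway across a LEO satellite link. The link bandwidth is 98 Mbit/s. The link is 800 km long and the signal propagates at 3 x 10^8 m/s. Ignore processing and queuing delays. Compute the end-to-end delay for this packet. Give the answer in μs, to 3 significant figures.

L = 207 × 8 = 1656 bits.
Transmission delay = L/R = 1656 / 98000000 = 16.898 μs.
Propagation delay = d/s = 800000 m / 300000000 m/s = 2666.67 μs.
Total = 2680 μs.

2680 μs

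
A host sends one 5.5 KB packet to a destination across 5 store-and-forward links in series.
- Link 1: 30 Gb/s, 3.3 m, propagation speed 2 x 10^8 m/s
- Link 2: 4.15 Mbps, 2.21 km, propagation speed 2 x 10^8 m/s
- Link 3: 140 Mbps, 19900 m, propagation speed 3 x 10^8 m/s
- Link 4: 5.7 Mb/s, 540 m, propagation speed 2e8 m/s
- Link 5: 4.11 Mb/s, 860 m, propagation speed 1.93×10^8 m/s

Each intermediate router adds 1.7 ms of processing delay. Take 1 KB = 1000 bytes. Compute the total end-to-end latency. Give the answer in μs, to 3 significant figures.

36200 μs

L = 44000 bits.
Transmission delays (L/R per hop): 1.46667, 10602.4, 314.286, 7719.3, 10705.6 μs; sum = 29343.1 μs.
Propagation delays (d/s per hop): 0.0165, 11.05, 66.3333, 2.7, 4.45596 μs; sum = 84.5558 μs.
Processing at 4 router(s): 4 × 1.7 ms = 6800 μs.
End-to-end = 36200 μs.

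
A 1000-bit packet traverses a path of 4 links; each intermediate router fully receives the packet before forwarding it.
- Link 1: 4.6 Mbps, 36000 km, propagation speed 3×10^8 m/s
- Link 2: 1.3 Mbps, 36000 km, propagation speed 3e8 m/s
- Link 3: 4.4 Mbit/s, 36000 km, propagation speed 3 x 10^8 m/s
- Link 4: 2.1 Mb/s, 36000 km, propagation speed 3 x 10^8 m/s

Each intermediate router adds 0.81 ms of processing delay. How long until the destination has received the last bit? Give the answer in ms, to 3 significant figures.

484 ms

Transmission delays (L/R per hop): 0.217391, 0.769231, 0.227273, 0.47619 ms; sum = 1.69009 ms.
Propagation delays (d/s per hop): 120, 120, 120, 120 ms; sum = 480 ms.
Processing at 3 router(s): 3 × 0.81 ms = 2.43 ms.
End-to-end = 484 ms.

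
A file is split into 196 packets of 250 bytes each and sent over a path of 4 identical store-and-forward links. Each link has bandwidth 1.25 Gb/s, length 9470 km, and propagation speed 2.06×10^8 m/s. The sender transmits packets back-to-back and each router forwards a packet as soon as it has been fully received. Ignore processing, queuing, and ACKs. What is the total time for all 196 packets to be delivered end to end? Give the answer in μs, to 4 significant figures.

Per-hop transmission t_tx = L/R = 2000/1250000000 = 1.6 μs.
Per-hop propagation t_prop = 9470000/206000000 = 45970.9 μs.
Pipeline fill: first packet needs 4·t_tx to clear all hops; remaining 195 packets each add one t_tx.
Total = (4+196-1)·t_tx + 4·t_prop = 199·1.6 + 4·45970.9 = 184200 μs.

184200 μs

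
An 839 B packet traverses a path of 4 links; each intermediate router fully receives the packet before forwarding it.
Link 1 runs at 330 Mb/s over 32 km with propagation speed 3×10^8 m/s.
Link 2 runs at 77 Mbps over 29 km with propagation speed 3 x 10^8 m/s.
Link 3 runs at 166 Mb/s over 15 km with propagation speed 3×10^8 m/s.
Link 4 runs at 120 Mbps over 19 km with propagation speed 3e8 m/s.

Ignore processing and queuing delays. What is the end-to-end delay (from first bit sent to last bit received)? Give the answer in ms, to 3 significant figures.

L = 839 × 8 = 6712 bits.
Transmission delays (L/R per hop): 0.0203394, 0.0871688, 0.0404337, 0.0559333 ms; sum = 0.203875 ms.
Propagation delays (d/s per hop): 0.106667, 0.0966667, 0.05, 0.0633333 ms; sum = 0.316667 ms.
End-to-end = 0.521 ms.

0.521 ms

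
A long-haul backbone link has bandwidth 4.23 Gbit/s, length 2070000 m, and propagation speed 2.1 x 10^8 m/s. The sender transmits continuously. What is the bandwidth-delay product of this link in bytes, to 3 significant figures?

Propagation delay = 2070000 / 210000000 = 0.00985714 s.
BDP = R × t_prop = 4.23e+09 × 0.00985714 = 41695700 bits.
In bytes: 41695700/8 = 5210000 bytes.

5210000 bytes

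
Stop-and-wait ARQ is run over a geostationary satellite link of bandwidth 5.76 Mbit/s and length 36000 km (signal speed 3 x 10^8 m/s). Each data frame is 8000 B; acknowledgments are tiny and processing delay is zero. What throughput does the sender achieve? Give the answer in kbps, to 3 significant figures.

255 kbps

t_tx = L/R = 64000/5760000 = 0.0111111 s.
t_prop = 36000000/300000000 = 0.12 s; RTT = 0.24 s.
Cycle = t_tx + RTT = 0.251111 s.
Throughput = L / cycle = 64000 / 0.251111 = 255 kbps.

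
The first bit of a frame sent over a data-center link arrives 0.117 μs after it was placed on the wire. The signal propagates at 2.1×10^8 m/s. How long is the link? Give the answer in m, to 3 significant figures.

d = s × t_prop = 210000000 × 1.17e-07 = 24.6 m.

24.6 m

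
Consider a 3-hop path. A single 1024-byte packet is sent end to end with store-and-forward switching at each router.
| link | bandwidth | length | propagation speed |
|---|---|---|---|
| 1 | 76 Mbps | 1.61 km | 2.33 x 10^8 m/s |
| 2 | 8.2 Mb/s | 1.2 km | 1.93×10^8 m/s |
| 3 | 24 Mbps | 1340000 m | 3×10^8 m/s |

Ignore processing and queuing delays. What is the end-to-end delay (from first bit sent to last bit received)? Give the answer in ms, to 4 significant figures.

5.928 ms

L = 1024 × 8 = 8192 bits.
Transmission delays (L/R per hop): 0.107789, 0.999024, 0.341333 ms; sum = 1.44815 ms.
Propagation delays (d/s per hop): 0.00690987, 0.00621762, 4.46667 ms; sum = 4.47979 ms.
End-to-end = 5.928 ms.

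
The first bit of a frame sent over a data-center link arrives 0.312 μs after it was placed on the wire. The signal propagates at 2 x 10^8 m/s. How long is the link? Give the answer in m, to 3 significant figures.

d = s × t_prop = 200000000 × 3.12e-07 = 62.4 m.

62.4 m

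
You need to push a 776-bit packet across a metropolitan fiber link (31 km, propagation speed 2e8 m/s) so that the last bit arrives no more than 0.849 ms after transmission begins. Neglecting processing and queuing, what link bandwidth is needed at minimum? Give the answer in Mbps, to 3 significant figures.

Propagation delay = 31000 / 200000000 = 0.155 ms.
Transmission budget = 0.849 − 0.155 = 0.694 ms.
R ≥ L / t_tx = 776 bits / 0.000694 s = 1.12 Mbps.

1.12 Mbps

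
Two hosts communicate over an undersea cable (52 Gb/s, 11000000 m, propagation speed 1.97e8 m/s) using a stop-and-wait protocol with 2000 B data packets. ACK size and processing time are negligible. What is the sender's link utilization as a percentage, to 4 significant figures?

t_tx = L/R = 16000/52000000000 = 3.07692e-07 s.
t_prop = 11000000/197000000 = 0.0558376 s; RTT = 0.111675 s.
Cycle = t_tx + RTT = 0.111675 s.
Utilization = t_tx / cycle = 3.07692e-07/0.111675 = 0.0002755 %.

0.0002755 %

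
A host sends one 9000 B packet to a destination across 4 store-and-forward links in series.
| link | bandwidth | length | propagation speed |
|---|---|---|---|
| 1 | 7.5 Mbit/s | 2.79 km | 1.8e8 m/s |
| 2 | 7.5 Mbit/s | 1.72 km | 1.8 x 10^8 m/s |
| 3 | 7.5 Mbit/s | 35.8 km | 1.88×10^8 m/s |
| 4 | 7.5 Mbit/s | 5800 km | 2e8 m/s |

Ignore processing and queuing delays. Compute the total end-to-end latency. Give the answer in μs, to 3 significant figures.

67600 μs

L = 9000 × 8 = 72000 bits.
Transmission delay per hop = L/R = 72000/7500000 = 9600 μs; 4 hops → 38400 μs.
Propagation delays (d/s per hop): 15.5, 9.55556, 190.426, 29000 μs; sum = 29215.5 μs.
End-to-end = 67600 μs.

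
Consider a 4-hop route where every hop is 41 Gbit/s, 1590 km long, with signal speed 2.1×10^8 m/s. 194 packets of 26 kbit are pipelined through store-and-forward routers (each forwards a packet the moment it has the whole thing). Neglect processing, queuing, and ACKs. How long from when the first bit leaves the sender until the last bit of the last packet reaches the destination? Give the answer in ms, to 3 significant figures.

Per-hop transmission t_tx = L/R = 26000/41000000000 = 0.000634146 ms.
Per-hop propagation t_prop = 1590000/210000000 = 7.57143 ms.
Pipeline fill: first packet needs 4·t_tx to clear all hops; remaining 193 packets each add one t_tx.
Total = (4+194-1)·t_tx + 4·t_prop = 197·0.000634146 + 4·7.57143 = 30.4 ms.

30.4 ms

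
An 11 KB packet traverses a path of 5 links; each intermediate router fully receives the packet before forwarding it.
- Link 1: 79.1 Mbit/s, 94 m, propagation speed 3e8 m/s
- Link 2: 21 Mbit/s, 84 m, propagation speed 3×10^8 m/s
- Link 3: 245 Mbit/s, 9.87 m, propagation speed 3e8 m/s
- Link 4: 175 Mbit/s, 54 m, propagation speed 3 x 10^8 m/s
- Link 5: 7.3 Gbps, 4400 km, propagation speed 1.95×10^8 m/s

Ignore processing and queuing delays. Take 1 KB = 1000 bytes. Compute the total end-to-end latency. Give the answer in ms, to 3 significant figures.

L = 88000 bits.
Transmission delays (L/R per hop): 1.11252, 4.19048, 0.359184, 0.502857, 0.0120548 ms; sum = 6.17709 ms.
Propagation delays (d/s per hop): 0.000313333, 0.00028, 3.29e-05, 0.00018, 22.5641 ms; sum = 22.5649 ms.
End-to-end = 28.7 ms.

28.7 ms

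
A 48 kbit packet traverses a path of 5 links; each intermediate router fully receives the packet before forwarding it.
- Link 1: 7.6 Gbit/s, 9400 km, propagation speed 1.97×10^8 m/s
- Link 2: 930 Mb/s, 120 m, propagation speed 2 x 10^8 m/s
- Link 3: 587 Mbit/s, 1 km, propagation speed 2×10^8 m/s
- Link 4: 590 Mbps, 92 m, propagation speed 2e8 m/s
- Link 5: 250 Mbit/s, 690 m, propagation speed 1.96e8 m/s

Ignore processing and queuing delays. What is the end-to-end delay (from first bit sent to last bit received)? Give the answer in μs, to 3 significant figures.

48100 μs

L = 48000 bits.
Transmission delays (L/R per hop): 6.31579, 51.6129, 81.7717, 81.3559, 192 μs; sum = 413.056 μs.
Propagation delays (d/s per hop): 47715.7, 0.6, 5, 0.46, 3.52041 μs; sum = 47725.3 μs.
End-to-end = 48100 μs.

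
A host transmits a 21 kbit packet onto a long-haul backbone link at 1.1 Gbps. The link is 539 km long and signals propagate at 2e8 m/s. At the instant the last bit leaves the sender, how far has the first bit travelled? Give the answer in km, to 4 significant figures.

3.818 km

t_tx = L/R = 21000/1100000000 = 1.90909e-05 s.
Distance = s × t_tx = 200000000 × 1.90909e-05 = 3.818 km.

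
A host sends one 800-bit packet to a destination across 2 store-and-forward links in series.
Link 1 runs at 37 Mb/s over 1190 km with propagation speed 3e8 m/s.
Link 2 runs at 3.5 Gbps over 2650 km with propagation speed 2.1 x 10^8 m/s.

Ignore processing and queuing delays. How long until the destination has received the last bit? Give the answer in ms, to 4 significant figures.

16.61 ms

Transmission delays (L/R per hop): 0.0216216, 0.000228571 ms; sum = 0.0218502 ms.
Propagation delays (d/s per hop): 3.96667, 12.619 ms; sum = 16.5857 ms.
End-to-end = 16.61 ms.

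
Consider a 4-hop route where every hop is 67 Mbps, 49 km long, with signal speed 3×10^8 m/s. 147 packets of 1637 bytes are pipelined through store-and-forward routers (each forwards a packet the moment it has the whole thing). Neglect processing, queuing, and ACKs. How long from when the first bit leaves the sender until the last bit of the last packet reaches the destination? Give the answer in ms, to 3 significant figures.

Per-hop transmission t_tx = L/R = 13096/67000000 = 0.195463 ms.
Per-hop propagation t_prop = 49000/300000000 = 0.163333 ms.
Pipeline fill: first packet needs 4·t_tx to clear all hops; remaining 146 packets each add one t_tx.
Total = (4+147-1)·t_tx + 4·t_prop = 150·0.195463 + 4·0.163333 = 30.0 ms.

30.0 ms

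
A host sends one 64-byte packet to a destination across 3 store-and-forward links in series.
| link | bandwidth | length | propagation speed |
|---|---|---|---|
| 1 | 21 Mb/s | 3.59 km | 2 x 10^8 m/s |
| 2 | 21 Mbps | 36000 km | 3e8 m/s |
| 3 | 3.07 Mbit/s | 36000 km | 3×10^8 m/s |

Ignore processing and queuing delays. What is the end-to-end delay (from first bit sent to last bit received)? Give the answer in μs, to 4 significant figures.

240200 μs

L = 64 × 8 = 512 bits.
Transmission delays (L/R per hop): 24.381, 24.381, 166.775 μs; sum = 215.537 μs.
Propagation delays (d/s per hop): 17.95, 120000, 120000 μs; sum = 240018 μs.
End-to-end = 240200 μs.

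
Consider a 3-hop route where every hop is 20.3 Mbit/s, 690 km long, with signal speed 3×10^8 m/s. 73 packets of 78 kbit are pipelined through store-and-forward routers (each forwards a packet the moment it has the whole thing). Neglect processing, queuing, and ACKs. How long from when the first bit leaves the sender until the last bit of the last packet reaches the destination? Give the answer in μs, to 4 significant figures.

295100 μs

Per-hop transmission t_tx = L/R = 78000/20300000 = 3842.36 μs.
Per-hop propagation t_prop = 690000/300000000 = 2300 μs.
Pipeline fill: first packet needs 3·t_tx to clear all hops; remaining 72 packets each add one t_tx.
Total = (3+73-1)·t_tx + 3·t_prop = 75·3842.36 + 3·2300 = 295100 μs.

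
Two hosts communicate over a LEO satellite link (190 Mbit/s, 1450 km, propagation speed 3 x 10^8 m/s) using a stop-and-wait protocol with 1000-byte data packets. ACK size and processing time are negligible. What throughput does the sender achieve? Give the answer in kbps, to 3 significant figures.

t_tx = L/R = 8000/190000000 = 4.21053e-05 s.
t_prop = 1450000/300000000 = 0.00483333 s; RTT = 0.00966667 s.
Cycle = t_tx + RTT = 0.00970877 s.
Throughput = L / cycle = 8000 / 0.00970877 = 824 kbps.

824 kbps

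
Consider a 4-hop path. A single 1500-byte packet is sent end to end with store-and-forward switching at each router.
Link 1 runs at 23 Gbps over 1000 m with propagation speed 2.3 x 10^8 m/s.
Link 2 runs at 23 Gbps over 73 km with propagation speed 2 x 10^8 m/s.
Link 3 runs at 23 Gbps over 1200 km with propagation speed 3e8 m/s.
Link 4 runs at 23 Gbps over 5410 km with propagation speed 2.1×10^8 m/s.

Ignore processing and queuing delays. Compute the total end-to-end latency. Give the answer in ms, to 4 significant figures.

L = 1500 × 8 = 12000 bits.
Transmission delay per hop = L/R = 12000/23000000000 = 0.000521739 ms; 4 hops → 0.00208696 ms.
Propagation delays (d/s per hop): 0.00434783, 0.365, 4, 25.7619 ms; sum = 30.1313 ms.
End-to-end = 30.13 ms.

30.13 ms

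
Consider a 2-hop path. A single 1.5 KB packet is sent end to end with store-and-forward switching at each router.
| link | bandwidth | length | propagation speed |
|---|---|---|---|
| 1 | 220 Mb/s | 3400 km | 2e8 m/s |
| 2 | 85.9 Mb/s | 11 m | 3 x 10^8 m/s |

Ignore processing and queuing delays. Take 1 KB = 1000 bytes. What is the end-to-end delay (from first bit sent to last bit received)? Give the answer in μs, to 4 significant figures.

L = 12000 bits.
Transmission delays (L/R per hop): 54.5455, 139.697 μs; sum = 194.243 μs.
Propagation delays (d/s per hop): 17000, 0.0366667 μs; sum = 17000 μs.
End-to-end = 17190 μs.

17190 μs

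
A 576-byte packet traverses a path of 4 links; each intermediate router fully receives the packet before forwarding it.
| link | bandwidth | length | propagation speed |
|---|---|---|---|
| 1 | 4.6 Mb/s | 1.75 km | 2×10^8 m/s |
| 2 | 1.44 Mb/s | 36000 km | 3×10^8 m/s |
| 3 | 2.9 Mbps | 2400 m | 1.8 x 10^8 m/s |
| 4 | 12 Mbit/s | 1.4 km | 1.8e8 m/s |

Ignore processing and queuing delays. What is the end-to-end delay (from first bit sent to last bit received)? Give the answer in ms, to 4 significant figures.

126.2 ms

L = 576 × 8 = 4608 bits.
Transmission delays (L/R per hop): 1.00174, 3.2, 1.58897, 0.384 ms; sum = 6.1747 ms.
Propagation delays (d/s per hop): 0.00875, 120, 0.0133333, 0.00777778 ms; sum = 120.03 ms.
End-to-end = 126.2 ms.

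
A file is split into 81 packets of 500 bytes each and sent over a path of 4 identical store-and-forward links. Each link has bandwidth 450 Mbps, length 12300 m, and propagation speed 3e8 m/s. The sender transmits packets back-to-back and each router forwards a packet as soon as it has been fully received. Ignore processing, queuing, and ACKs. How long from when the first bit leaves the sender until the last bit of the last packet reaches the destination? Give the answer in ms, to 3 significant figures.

Per-hop transmission t_tx = L/R = 4000/450000000 = 0.00888889 ms.
Per-hop propagation t_prop = 12300/300000000 = 0.041 ms.
Pipeline fill: first packet needs 4·t_tx to clear all hops; remaining 80 packets each add one t_tx.
Total = (4+81-1)·t_tx + 4·t_prop = 84·0.00888889 + 4·0.041 = 0.911 ms.

0.911 ms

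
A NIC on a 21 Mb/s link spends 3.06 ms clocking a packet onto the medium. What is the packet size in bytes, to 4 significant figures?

8033 bytes

L = R × t_tx = 21000000 b/s × 0.00306 s = 64260 bits.
In bytes: 64260 / 8 = 8033 bytes.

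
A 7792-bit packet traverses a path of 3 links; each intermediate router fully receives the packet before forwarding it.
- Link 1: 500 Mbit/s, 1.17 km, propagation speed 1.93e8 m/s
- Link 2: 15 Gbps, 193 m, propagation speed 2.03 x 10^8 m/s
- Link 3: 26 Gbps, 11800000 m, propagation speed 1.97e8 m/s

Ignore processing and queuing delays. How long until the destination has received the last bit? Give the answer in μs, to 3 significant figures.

Transmission delays (L/R per hop): 15.584, 0.519467, 0.299692 μs; sum = 16.4032 μs.
Propagation delays (d/s per hop): 6.06218, 0.950739, 59898.5 μs; sum = 59905.5 μs.
End-to-end = 59900 μs.

59900 μs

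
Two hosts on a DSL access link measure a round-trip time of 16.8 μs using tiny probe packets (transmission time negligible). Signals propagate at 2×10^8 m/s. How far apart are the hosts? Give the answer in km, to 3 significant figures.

One-way propagation = RTT/2 = 8.4 μs.
d = s × t = 200000000 × 8.4e-06 = 1.68 km.

1.68 km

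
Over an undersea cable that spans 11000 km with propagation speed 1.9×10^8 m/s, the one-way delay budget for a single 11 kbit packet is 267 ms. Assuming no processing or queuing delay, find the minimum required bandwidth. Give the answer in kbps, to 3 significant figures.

Propagation delay = 11000000 / 190000000 = 57.8947 ms.
Transmission budget = 267 − 57.8947 = 209.105 ms.
R ≥ L / t_tx = 11000 bits / 0.209105 s = 52.6 kbps.

52.6 kbps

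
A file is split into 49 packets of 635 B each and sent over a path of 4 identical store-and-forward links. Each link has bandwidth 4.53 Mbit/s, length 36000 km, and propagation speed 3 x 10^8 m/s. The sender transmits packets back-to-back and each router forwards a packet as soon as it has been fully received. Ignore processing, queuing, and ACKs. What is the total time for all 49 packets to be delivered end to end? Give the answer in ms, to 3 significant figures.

Per-hop transmission t_tx = L/R = 5080/4530000 = 1.12141 ms.
Per-hop propagation t_prop = 36000000/300000000 = 120 ms.
Pipeline fill: first packet needs 4·t_tx to clear all hops; remaining 48 packets each add one t_tx.
Total = (4+49-1)·t_tx + 4·t_prop = 52·1.12141 + 4·120 = 538 ms.

538 ms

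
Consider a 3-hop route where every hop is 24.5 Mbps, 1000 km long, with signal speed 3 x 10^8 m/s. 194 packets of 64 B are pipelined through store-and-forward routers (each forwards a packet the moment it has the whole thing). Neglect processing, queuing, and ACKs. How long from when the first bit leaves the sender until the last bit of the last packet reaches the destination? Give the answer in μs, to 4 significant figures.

14100 μs

Per-hop transmission t_tx = L/R = 512/24500000 = 20.898 μs.
Per-hop propagation t_prop = 1000000/300000000 = 3333.33 μs.
Pipeline fill: first packet needs 3·t_tx to clear all hops; remaining 193 packets each add one t_tx.
Total = (3+194-1)·t_tx + 3·t_prop = 196·20.898 + 3·3333.33 = 14100 μs.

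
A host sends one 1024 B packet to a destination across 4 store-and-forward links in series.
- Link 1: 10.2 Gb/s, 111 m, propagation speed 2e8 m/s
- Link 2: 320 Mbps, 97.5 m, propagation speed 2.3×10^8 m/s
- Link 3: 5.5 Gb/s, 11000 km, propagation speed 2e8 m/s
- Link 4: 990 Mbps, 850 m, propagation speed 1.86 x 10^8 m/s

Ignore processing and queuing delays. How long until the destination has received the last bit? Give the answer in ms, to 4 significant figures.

55.04 ms

L = 1024 × 8 = 8192 bits.
Transmission delays (L/R per hop): 0.000803137, 0.0256, 0.00148945, 0.00827475 ms; sum = 0.0361673 ms.
Propagation delays (d/s per hop): 0.000555, 0.000423913, 55, 0.00456989 ms; sum = 55.0055 ms.
End-to-end = 55.04 ms.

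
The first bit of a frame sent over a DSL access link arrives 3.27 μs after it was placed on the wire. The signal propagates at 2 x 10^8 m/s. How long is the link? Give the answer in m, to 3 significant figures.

d = s × t_prop = 200000000 × 3.27e-06 = 654 m.

654 m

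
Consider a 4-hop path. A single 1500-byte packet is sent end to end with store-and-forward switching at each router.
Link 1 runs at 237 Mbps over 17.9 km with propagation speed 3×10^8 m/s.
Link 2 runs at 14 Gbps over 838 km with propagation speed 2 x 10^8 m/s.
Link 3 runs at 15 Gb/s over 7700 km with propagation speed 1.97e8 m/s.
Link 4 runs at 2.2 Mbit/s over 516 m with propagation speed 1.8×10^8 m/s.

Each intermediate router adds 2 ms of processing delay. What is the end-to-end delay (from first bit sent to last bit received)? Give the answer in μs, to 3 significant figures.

54800 μs

L = 1500 × 8 = 12000 bits.
Transmission delays (L/R per hop): 50.6329, 0.857143, 0.8, 5454.55 μs; sum = 5506.84 μs.
Propagation delays (d/s per hop): 59.6667, 4190, 39086.3, 2.86667 μs; sum = 43338.8 μs.
Processing at 3 router(s): 3 × 2 ms = 6000 μs.
End-to-end = 54800 μs.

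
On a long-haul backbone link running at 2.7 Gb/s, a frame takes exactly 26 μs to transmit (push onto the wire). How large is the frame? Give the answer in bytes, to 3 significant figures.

8780 bytes

L = R × t_tx = 2700000000 b/s × 2.6e-05 s = 70200 bits.
In bytes: 70200 / 8 = 8780 bytes.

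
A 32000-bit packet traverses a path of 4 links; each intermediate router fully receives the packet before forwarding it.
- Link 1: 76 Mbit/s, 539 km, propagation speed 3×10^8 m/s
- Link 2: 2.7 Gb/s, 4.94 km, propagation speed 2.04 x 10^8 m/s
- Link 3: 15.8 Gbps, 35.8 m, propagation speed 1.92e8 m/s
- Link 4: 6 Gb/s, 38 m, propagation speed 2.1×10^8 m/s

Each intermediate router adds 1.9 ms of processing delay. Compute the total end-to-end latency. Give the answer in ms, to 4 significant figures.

Transmission delays (L/R per hop): 0.421053, 0.0118519, 0.00202532, 0.00533333 ms; sum = 0.440263 ms.
Propagation delays (d/s per hop): 1.79667, 0.0242157, 0.000186458, 0.000180952 ms; sum = 1.82125 ms.
Processing at 3 router(s): 3 × 1.9 ms = 5.7 ms.
End-to-end = 7.962 ms.

7.962 ms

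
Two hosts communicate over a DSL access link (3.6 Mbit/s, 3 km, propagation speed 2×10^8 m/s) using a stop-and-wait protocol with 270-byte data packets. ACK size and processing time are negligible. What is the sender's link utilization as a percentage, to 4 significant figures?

t_tx = L/R = 2160/3600000 = 0.0006 s.
t_prop = 3000/200000000 = 1.5e-05 s; RTT = 3e-05 s.
Cycle = t_tx + RTT = 0.00063 s.
Utilization = t_tx / cycle = 0.0006/0.00063 = 95.24 %.

95.24 %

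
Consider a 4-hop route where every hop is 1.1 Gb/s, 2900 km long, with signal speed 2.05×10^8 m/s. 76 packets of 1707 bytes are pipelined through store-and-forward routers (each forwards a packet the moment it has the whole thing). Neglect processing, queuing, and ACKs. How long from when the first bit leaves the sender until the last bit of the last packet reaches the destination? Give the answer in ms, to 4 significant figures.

Per-hop transmission t_tx = L/R = 13656/1100000000 = 0.0124145 ms.
Per-hop propagation t_prop = 2900000/2.05e+08 = 14.1463 ms.
Pipeline fill: first packet needs 4·t_tx to clear all hops; remaining 75 packets each add one t_tx.
Total = (4+76-1)·t_tx + 4·t_prop = 79·0.0124145 + 4·14.1463 = 57.57 ms.

57.57 ms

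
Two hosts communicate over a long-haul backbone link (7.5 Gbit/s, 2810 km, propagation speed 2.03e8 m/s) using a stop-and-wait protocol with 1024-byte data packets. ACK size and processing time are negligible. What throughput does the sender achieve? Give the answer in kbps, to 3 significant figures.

t_tx = L/R = 8192/7500000000 = 1.09227e-06 s.
t_prop = 2810000/2.03e+08 = 0.0138424 s; RTT = 0.0276847 s.
Cycle = t_tx + RTT = 0.0276858 s.
Throughput = L / cycle = 8192 / 0.0276858 = 296 kbps.

296 kbps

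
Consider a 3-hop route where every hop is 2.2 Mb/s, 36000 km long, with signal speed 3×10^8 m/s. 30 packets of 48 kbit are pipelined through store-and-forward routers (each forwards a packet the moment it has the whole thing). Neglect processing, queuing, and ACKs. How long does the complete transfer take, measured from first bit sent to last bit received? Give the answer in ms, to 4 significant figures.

Per-hop transmission t_tx = L/R = 48000/2200000 = 21.8182 ms.
Per-hop propagation t_prop = 36000000/300000000 = 120 ms.
Pipeline fill: first packet needs 3·t_tx to clear all hops; remaining 29 packets each add one t_tx.
Total = (3+30-1)·t_tx + 3·t_prop = 32·21.8182 + 3·120 = 1058 ms.

1058 ms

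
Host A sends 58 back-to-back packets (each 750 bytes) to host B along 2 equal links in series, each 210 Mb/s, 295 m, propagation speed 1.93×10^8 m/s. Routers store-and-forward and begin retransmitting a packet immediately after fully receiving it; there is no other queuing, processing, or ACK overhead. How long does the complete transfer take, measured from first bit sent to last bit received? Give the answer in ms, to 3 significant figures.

Per-hop transmission t_tx = L/R = 6000/210000000 = 0.0285714 ms.
Per-hop propagation t_prop = 295/193000000 = 0.0015285 ms.
Pipeline fill: first packet needs 2·t_tx to clear all hops; remaining 57 packets each add one t_tx.
Total = (2+58-1)·t_tx + 2·t_prop = 59·0.0285714 + 2·0.0015285 = 1.69 ms.

1.69 ms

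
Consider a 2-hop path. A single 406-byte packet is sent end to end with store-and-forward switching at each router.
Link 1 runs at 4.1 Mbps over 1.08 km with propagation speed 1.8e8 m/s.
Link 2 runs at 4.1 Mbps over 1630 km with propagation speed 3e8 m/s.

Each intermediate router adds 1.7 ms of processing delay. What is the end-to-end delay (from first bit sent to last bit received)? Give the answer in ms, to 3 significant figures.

L = 406 × 8 = 3248 bits.
Transmission delay per hop = L/R = 3248/4.1e+06 = 0.792195 ms; 2 hops → 1.58439 ms.
Propagation delays (d/s per hop): 0.006, 5.43333 ms; sum = 5.43933 ms.
Processing at 1 router(s): 1 × 1.7 ms = 1.7 ms.
End-to-end = 8.72 ms.

8.72 ms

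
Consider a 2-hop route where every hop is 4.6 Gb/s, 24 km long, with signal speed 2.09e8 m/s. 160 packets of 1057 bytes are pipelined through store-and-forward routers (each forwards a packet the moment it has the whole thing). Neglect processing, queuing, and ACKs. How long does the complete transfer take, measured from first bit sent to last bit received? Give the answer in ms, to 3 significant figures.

0.526 ms

Per-hop transmission t_tx = L/R = 8456/4600000000 = 0.00183826 ms.
Per-hop propagation t_prop = 24000/209000000 = 0.114833 ms.
Pipeline fill: first packet needs 2·t_tx to clear all hops; remaining 159 packets each add one t_tx.
Total = (2+160-1)·t_tx + 2·t_prop = 161·0.00183826 + 2·0.114833 = 0.526 ms.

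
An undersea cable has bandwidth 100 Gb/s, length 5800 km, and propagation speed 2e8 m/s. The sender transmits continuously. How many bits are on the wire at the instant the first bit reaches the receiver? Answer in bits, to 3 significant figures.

2900000000 bits

Propagation delay = 5800000 / 200000000 = 0.029 s.
BDP = R × t_prop = 100000000000 × 0.029 = 2900000000 bits.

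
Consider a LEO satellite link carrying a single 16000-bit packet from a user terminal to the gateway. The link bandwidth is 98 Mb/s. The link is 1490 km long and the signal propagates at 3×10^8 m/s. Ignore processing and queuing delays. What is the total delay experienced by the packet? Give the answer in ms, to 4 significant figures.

Transmission delay = L/R = 16000 / 98000000 = 0.163265 ms.
Propagation delay = d/s = 1490000 m / 300000000 m/s = 4.96667 ms.
Total = 5.130 ms.

5.130 ms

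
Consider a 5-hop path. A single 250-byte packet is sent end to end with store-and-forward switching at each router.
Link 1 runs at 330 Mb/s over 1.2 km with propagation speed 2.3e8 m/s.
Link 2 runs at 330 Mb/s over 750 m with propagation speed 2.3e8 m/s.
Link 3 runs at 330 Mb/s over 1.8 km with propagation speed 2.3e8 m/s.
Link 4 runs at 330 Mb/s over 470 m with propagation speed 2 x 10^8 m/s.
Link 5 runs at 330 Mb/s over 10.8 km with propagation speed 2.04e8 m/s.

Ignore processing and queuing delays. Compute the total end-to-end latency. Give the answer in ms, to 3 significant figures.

0.102 ms

L = 250 × 8 = 2000 bits.
Transmission delay per hop = L/R = 2000/330000000 = 0.00606061 ms; 5 hops → 0.030303 ms.
Propagation delays (d/s per hop): 0.00521739, 0.00326087, 0.00782609, 0.00235, 0.0529412 ms; sum = 0.0715955 ms.
End-to-end = 0.102 ms.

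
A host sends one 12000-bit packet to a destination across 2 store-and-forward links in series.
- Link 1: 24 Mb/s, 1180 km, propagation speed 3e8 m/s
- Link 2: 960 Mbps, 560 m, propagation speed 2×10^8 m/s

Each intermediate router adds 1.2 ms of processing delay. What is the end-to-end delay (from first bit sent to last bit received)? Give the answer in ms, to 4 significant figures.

5.649 ms

Transmission delays (L/R per hop): 0.5, 0.0125 ms; sum = 0.5125 ms.
Propagation delays (d/s per hop): 3.93333, 0.0028 ms; sum = 3.93613 ms.
Processing at 1 router(s): 1 × 1.2 ms = 1.2 ms.
End-to-end = 5.649 ms.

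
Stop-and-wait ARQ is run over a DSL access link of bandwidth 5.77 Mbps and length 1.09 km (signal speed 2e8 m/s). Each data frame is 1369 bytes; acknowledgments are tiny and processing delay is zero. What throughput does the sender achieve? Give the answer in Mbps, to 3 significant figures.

t_tx = L/R = 10952/5770000 = 0.00189809 s.
t_prop = 1090/200000000 = 5.45e-06 s; RTT = 1.09e-05 s.
Cycle = t_tx + RTT = 0.00190899 s.
Throughput = L / cycle = 10952 / 0.00190899 = 5.74 Mbps.

5.74 Mbps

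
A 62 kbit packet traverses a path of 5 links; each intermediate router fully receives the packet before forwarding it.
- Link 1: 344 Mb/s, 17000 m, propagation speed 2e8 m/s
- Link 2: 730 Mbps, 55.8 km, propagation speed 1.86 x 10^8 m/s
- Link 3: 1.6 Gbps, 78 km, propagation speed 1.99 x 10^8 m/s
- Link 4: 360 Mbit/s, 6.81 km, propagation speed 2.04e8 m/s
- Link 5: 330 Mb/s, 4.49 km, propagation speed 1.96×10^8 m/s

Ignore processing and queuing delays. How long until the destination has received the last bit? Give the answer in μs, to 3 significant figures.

1500 μs

L = 62000 bits.
Transmission delays (L/R per hop): 180.233, 84.9315, 38.75, 172.222, 187.879 μs; sum = 664.015 μs.
Propagation delays (d/s per hop): 85, 300, 391.96, 33.3824, 22.9082 μs; sum = 833.25 μs.
End-to-end = 1500 μs.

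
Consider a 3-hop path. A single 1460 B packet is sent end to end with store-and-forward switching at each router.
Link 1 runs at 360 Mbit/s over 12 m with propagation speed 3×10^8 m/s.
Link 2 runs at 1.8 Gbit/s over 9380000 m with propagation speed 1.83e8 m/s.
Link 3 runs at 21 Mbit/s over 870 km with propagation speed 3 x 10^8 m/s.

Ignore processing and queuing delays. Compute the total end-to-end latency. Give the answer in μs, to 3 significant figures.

54800 μs

L = 1460 × 8 = 11680 bits.
Transmission delays (L/R per hop): 32.4444, 6.48889, 556.19 μs; sum = 595.124 μs.
Propagation delays (d/s per hop): 0.04, 51256.8, 2900 μs; sum = 54156.9 μs.
End-to-end = 54800 μs.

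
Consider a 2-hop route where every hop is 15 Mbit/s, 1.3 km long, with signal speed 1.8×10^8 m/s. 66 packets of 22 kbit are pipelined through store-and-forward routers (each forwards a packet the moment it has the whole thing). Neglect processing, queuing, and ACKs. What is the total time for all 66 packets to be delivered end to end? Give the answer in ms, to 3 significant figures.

98.3 ms

Per-hop transmission t_tx = L/R = 22000/15000000 = 1.46667 ms.
Per-hop propagation t_prop = 1300/180000000 = 0.00722222 ms.
Pipeline fill: first packet needs 2·t_tx to clear all hops; remaining 65 packets each add one t_tx.
Total = (2+66-1)·t_tx + 2·t_prop = 67·1.46667 + 2·0.00722222 = 98.3 ms.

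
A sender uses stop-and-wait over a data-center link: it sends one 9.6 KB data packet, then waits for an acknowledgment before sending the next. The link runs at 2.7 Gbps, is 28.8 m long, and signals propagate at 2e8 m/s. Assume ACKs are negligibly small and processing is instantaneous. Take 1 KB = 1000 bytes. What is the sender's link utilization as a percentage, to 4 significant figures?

t_tx = L/R = 76800/2700000000 = 2.84444e-05 s.
t_prop = 28.8/200000000 = 1.44e-07 s; RTT = 2.88e-07 s.
Cycle = t_tx + RTT = 2.87324e-05 s.
Utilization = t_tx / cycle = 2.84444e-05/2.87324e-05 = 99.00 %.

99.00 %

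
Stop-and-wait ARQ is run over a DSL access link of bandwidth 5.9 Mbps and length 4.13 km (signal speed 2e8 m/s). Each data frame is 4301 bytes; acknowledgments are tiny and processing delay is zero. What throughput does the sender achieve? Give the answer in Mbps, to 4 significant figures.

5.859 Mbps

t_tx = L/R = 34408/5900000 = 0.00583186 s.
t_prop = 4130/200000000 = 2.065e-05 s; RTT = 4.13e-05 s.
Cycle = t_tx + RTT = 0.00587316 s.
Throughput = L / cycle = 34408 / 0.00587316 = 5.859 Mbps.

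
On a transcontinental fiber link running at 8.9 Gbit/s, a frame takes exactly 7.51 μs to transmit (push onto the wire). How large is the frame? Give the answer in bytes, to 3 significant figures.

8350 bytes

L = R × t_tx = 8900000000 b/s × 7.51e-06 s = 66839 bits.
In bytes: 66839 / 8 = 8350 bytes.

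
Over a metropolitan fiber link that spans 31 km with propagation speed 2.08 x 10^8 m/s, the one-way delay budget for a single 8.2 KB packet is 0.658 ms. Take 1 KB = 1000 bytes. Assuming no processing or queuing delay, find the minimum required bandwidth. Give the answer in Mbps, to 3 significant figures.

L = 65600 bits.
Propagation delay = 31000 / 208000000 = 0.149038 ms.
Transmission budget = 0.658 − 0.149038 = 0.508962 ms.
R ≥ L / t_tx = 65600 bits / 0.000508962 s = 129 Mbps.

129 Mbps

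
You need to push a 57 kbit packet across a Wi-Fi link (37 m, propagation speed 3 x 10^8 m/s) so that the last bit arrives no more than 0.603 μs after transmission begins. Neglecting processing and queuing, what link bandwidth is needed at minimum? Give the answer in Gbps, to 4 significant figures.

Propagation delay = 37 / 300000000 = 0.123333 μs.
Transmission budget = 0.603 − 0.123333 = 0.479667 μs.
R ≥ L / t_tx = 57000 bits / 4.79667e-07 s = 118.8 Gbps.

118.8 Gbps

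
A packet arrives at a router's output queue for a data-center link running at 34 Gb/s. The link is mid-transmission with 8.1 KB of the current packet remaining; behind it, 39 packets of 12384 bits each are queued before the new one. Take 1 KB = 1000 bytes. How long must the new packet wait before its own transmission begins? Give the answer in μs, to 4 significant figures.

Each queued packet: L/R = 12384/34000000000 = 0.364235 μs.
39 queued → 14.2052 μs.
Plus remaining 64800 bits of current packet: 1.90588 μs.
Queuing delay = 16.11 μs.

16.11 μs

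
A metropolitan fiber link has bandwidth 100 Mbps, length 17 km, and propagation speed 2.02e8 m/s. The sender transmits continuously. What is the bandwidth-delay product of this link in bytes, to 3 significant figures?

1050 bytes

Propagation delay = 17000 / 202000000 = 8.41584e-05 s.
BDP = R × t_prop = 100000000 × 8.41584e-05 = 8415.84 bits.
In bytes: 8415.84/8 = 1050 bytes.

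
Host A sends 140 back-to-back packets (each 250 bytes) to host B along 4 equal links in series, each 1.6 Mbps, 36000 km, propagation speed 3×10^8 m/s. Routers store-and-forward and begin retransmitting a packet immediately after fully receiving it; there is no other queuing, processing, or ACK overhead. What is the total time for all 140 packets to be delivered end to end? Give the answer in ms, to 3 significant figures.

659 ms

Per-hop transmission t_tx = L/R = 2000/1600000 = 1.25 ms.
Per-hop propagation t_prop = 36000000/300000000 = 120 ms.
Pipeline fill: first packet needs 4·t_tx to clear all hops; remaining 139 packets each add one t_tx.
Total = (4+140-1)·t_tx + 4·t_prop = 143·1.25 + 4·120 = 659 ms.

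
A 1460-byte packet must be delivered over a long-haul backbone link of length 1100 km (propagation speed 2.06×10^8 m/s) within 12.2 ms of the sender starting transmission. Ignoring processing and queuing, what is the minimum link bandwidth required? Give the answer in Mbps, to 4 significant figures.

L = 11680 bits.
Propagation delay = 1100000 / 206000000 = 5.33981 ms.
Transmission budget = 12.2 − 5.33981 = 6.86019 ms.
R ≥ L / t_tx = 11680 bits / 0.00686019 s = 1.703 Mbps.

1.703 Mbps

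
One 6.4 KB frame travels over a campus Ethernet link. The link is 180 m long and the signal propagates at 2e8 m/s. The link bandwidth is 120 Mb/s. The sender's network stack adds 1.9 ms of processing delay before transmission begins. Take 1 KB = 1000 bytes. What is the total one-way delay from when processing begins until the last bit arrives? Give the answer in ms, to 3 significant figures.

2.33 ms

L = 51200 bits.
Transmission delay = L/R = 51200 / 120000000 = 0.426667 ms.
Propagation delay = d/s = 180 m / 200000000 m/s = 0.0009 ms.
Plus processing delay 1.9 ms = 1.9 ms.
Total = 2.33 ms.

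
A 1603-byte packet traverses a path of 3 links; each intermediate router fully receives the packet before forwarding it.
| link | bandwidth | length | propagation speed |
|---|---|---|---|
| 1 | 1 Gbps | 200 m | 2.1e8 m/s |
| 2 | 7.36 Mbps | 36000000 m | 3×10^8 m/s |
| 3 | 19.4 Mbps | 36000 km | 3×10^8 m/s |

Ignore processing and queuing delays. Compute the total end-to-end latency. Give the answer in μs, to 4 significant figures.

242400 μs

L = 1603 × 8 = 12824 bits.
Transmission delays (L/R per hop): 12.824, 1742.39, 661.031 μs; sum = 2416.25 μs.
Propagation delays (d/s per hop): 0.952381, 120000, 120000 μs; sum = 240001 μs.
End-to-end = 242400 μs.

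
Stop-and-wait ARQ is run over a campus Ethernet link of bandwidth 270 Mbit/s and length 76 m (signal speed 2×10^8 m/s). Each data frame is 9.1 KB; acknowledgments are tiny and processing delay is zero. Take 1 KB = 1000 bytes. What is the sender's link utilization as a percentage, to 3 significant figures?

t_tx = L/R = 72800/270000000 = 0.00026963 s.
t_prop = 76/200000000 = 3.8e-07 s; RTT = 7.6e-07 s.
Cycle = t_tx + RTT = 0.00027039 s.
Utilization = t_tx / cycle = 0.00026963/0.00027039 = 99.7 %.

99.7 %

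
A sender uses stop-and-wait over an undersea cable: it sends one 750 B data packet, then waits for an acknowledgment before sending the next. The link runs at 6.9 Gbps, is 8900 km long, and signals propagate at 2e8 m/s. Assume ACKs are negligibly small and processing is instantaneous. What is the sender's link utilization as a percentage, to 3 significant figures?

0.000977 %

t_tx = L/R = 6000/6900000000 = 8.69565e-07 s.
t_prop = 8900000/200000000 = 0.0445 s; RTT = 0.089 s.
Cycle = t_tx + RTT = 0.0890009 s.
Utilization = t_tx / cycle = 8.69565e-07/0.0890009 = 0.000977 %.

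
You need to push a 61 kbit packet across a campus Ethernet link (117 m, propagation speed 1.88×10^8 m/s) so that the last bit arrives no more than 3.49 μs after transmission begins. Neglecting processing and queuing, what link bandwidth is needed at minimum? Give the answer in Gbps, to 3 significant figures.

21.3 Gbps

Propagation delay = 117 / 188000000 = 0.62234 μs.
Transmission budget = 3.49 − 0.62234 = 2.86766 μs.
R ≥ L / t_tx = 61000 bits / 2.86766e-06 s = 21.3 Gbps.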